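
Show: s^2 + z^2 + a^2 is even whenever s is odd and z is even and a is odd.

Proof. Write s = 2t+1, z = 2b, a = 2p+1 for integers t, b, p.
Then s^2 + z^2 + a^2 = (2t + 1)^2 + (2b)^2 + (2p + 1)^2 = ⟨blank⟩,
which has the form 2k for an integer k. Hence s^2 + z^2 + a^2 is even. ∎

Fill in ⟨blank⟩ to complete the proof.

(2t + 1)^2 + (2b)^2 + (2p + 1)^2 = 4b^2 + 4p^2 + 4p + 4t^2 + 4t + 2
= 2(2b^2 + 2p^2 + 2p + 2t^2 + 2t + 1).
Since 2b^2 + 2p^2 + 2p + 2t^2 + 2t + 1 is an integer, the sum of squares is of the form 2k for an integer k.

2(2b^2 + 2p^2 + 2p + 2t^2 + 2t + 1)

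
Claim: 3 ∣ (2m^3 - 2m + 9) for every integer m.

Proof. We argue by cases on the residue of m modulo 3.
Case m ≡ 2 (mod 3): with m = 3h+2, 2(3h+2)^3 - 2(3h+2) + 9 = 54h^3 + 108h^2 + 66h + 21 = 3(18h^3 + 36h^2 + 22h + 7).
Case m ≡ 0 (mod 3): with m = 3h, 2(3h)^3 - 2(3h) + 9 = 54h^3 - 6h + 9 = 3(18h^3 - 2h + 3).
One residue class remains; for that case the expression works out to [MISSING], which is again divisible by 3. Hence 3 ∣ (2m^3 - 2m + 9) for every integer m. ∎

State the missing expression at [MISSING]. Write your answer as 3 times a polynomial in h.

The residues treated are {2, 0}, so the missing case is m ≡ 1 (mod 3); write m = 3h+1.
Then 2(3h+1)^3 - 2(3h+1) + 9 = 54h^3 + 54h^2 + 12h + 9 = 3(18h^3 + 18h^2 + 4h + 3).

3(18h^3 + 18h^2 + 4h + 3)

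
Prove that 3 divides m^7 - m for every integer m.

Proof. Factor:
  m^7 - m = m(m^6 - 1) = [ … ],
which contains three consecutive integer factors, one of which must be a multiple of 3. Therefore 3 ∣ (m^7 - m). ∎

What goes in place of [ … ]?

m^6 - 1 = (m^2 - 1)(m^4 + m^2 + 1), and m^2 - 1 = (m-1)(m+1).
So m(m^6 - 1) = (m - 1)m(m + 1)(m^4 + m^2 + 1).

(m - 1)m(m + 1)(m^4 + m^2 + 1)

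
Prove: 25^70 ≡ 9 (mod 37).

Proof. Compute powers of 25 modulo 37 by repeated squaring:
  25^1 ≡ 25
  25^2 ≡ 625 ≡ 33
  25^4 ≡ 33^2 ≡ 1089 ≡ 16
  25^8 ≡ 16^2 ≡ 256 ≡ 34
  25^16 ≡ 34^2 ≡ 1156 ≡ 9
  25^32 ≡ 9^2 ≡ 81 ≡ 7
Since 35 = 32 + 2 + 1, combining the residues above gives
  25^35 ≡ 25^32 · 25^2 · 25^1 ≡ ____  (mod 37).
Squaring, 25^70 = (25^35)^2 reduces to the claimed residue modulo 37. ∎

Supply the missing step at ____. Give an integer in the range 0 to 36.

Multiply the listed residues: 7 · 33 · 25 = 231 → 5775.
Reducing modulo 37: 5775 = 156·37 + 3, so 25^35 ≡ 3.

3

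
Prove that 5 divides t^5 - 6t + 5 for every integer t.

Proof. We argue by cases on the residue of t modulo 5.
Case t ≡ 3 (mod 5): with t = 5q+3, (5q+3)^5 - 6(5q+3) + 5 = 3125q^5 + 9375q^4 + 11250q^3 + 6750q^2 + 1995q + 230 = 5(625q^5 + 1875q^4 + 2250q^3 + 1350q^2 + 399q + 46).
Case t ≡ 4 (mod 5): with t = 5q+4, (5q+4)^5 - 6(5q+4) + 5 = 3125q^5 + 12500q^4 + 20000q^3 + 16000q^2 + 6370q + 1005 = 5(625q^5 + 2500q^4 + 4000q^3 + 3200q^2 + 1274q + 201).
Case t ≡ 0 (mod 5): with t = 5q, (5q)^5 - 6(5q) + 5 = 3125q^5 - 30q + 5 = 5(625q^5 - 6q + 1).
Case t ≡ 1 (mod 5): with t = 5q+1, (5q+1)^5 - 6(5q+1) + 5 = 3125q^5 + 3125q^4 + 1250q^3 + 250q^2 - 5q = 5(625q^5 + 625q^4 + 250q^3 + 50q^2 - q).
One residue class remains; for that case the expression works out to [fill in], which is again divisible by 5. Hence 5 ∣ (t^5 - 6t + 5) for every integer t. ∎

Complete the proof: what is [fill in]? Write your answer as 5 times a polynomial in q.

5(625q^5 + 1250q^4 + 1000q^3 + 400q^2 + 74q + 5)

Only t ≡ 2 (mod 5) is unaccounted for. Put t = 5q+2:
(5q+2)^5 - 6(5q+2) + 5 expands to 3125q^5 + 6250q^4 + 5000q^3 + 2000q^2 + 370q + 25,
and factoring out 5 leaves 5(625q^5 + 1250q^4 + 1000q^3 + 400q^2 + 74q + 5).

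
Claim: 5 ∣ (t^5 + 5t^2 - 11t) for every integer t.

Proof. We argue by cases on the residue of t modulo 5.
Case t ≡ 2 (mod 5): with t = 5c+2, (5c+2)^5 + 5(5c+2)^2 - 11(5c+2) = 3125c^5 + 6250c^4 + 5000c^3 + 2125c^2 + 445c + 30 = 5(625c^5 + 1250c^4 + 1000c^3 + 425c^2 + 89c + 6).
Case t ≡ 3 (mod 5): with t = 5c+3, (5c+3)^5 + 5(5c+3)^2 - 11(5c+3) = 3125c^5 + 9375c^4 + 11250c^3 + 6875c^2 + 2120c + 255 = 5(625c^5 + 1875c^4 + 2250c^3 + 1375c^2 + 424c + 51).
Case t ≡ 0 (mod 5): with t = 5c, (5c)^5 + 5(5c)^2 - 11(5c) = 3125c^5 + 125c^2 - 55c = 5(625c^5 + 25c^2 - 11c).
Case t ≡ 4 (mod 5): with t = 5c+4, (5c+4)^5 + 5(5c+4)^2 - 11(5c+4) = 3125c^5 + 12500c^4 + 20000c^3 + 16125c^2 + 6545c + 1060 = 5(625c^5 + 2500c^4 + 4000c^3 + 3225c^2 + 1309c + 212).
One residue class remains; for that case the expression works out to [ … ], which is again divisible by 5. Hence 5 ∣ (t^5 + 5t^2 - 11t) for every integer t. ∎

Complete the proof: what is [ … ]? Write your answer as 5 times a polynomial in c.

The residues treated are {2, 3, 0, 4}, so the missing case is t ≡ 1 (mod 5); write t = 5c+1.
Then (5c+1)^5 + 5(5c+1)^2 - 11(5c+1) = 3125c^5 + 3125c^4 + 1250c^3 + 375c^2 + 20c - 5 = 5(625c^5 + 625c^4 + 250c^3 + 75c^2 + 4c - 1).

5(625c^5 + 625c^4 + 250c^3 + 75c^2 + 4c - 1)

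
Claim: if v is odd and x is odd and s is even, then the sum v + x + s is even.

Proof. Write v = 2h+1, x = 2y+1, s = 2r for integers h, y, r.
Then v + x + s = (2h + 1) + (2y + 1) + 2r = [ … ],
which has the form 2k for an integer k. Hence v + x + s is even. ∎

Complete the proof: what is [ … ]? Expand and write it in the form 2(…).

2(h + r + y + 1)

(2h + 1) + (2y + 1) + 2r = 2h + 2r + 2y + 2
= 2(h + r + y + 1).
Since h + r + y + 1 is an integer, the sum is of the form 2k for an integer k.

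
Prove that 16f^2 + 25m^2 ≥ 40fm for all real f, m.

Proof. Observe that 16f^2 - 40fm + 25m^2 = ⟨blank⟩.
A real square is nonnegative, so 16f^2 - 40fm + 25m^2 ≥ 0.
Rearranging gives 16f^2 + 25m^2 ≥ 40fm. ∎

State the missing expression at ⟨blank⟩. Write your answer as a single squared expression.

The leading and trailing coefficients are 4^2 and 5^2, and 40 = 2·4·5, so the trinomial is (4f - 5m)^2.
Hence 16f^2 - 40fm + 25m^2 ≥ 0.

(4f - 5m)^2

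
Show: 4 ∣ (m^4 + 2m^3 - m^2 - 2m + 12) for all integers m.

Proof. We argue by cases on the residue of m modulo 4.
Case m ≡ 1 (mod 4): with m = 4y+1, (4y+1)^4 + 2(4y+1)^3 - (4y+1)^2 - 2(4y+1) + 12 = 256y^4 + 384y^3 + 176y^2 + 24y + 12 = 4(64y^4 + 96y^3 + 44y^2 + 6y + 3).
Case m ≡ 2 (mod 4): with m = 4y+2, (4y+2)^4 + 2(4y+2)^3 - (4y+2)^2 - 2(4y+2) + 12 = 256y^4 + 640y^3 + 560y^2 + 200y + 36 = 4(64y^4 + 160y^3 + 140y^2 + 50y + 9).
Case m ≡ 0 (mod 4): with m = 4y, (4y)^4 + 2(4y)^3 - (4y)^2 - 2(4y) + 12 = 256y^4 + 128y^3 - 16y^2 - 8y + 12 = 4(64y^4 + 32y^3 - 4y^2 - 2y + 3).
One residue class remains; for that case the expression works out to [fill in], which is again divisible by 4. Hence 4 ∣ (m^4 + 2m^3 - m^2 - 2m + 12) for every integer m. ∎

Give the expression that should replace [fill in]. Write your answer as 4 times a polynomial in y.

4(64y^4 + 224y^3 + 284y^2 + 154y + 33)

Only m ≡ 3 (mod 4) is unaccounted for. Put m = 4y+3:
(4y+3)^4 + 2(4y+3)^3 - (4y+3)^2 - 2(4y+3) + 12 expands to 256y^4 + 896y^3 + 1136y^2 + 616y + 132,
and factoring out 4 leaves 4(64y^4 + 224y^3 + 284y^2 + 154y + 33).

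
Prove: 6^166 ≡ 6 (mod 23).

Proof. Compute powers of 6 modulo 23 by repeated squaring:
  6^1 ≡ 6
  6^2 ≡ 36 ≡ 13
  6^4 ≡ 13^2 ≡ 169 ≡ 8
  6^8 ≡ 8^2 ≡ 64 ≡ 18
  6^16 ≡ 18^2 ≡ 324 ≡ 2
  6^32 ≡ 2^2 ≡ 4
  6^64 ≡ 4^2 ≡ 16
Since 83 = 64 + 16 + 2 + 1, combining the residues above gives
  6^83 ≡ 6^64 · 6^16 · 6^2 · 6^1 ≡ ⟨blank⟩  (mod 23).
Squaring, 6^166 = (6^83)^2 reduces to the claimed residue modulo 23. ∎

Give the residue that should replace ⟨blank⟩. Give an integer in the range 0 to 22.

12

Multiply the listed residues: 16 · 2 · 13 · 6 = 32 → 416 → 2496.
Reducing modulo 23: 2496 = 108·23 + 12, so 6^83 ≡ 12.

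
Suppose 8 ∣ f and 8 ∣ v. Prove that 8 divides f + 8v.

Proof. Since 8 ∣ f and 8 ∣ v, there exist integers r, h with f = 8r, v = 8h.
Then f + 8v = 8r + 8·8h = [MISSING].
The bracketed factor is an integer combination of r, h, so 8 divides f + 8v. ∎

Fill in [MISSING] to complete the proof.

8(8h + r)

Pull the common 8 out of every term: 8r + 8·8h = 8(8h + r).
8h + r is an integer, which exhibits the divisibility.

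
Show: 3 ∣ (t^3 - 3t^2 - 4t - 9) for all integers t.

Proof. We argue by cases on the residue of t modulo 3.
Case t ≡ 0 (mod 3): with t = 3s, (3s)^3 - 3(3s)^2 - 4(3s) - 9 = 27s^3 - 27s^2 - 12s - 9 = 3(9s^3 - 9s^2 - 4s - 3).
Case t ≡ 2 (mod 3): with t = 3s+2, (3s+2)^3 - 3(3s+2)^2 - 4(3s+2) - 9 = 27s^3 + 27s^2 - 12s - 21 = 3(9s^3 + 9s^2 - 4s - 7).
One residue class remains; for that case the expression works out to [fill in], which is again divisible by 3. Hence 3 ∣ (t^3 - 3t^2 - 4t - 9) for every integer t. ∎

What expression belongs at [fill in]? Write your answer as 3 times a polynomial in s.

3(9s^3 - 7s - 5)

Only t ≡ 1 (mod 3) is unaccounted for. Put t = 3s+1:
(3s+1)^3 - 3(3s+1)^2 - 4(3s+1) - 9 expands to 27s^3 - 21s - 15,
and factoring out 3 leaves 3(9s^3 - 7s - 5).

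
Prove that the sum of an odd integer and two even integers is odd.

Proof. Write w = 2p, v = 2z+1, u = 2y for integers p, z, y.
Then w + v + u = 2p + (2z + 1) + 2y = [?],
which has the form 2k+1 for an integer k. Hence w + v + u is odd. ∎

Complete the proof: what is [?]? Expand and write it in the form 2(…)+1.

2(p + y + z) + 1

Expanding: 2p + (2z + 1) + 2y = 2p + 2y + 2z + 1.
Every term except the constant is even, so this is 2(p + y + z) + 1,
and p + y + z ∈ ℤ gives the required form.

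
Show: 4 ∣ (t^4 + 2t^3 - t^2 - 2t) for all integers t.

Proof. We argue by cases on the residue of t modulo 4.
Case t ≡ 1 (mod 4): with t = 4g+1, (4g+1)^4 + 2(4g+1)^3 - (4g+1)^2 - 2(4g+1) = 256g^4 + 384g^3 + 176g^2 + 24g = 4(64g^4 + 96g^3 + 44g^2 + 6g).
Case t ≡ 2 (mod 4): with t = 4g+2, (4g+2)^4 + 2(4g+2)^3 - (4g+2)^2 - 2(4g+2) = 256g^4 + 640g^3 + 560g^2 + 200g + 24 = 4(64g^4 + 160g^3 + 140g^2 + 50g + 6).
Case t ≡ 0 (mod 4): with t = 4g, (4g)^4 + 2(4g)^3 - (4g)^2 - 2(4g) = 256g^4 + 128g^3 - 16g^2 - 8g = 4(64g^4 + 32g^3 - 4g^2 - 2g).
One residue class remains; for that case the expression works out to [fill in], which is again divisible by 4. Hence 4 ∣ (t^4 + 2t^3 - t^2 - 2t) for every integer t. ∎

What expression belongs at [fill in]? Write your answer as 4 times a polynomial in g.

The residues treated are {1, 2, 0}, so the missing case is t ≡ 3 (mod 4); write t = 4g+3.
Then (4g+3)^4 + 2(4g+3)^3 - (4g+3)^2 - 2(4g+3) = 256g^4 + 896g^3 + 1136g^2 + 616g + 120 = 4(64g^4 + 224g^3 + 284g^2 + 154g + 30).

4(64g^4 + 224g^3 + 284g^2 + 154g + 30)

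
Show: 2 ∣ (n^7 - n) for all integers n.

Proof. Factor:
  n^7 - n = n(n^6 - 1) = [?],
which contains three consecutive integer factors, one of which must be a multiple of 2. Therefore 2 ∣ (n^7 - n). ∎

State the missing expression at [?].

n^6 - 1 = (n^2 - 1)(n^4 + n^2 + 1), and n^2 - 1 = (n-1)(n+1).
So n(n^6 - 1) = (n - 1)n(n + 1)(n^4 + n^2 + 1).

(n - 1)n(n + 1)(n^4 + n^2 + 1)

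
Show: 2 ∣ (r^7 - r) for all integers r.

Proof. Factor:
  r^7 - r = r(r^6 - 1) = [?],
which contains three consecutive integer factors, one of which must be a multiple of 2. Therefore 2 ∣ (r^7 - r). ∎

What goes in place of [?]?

(r - 1)r(r + 1)(r^4 + r^2 + 1)

r^6 - 1 = (r^2 - 1)(r^4 + r^2 + 1), and r^2 - 1 = (r-1)(r+1).
So r(r^6 - 1) = (r - 1)r(r + 1)(r^4 + r^2 + 1).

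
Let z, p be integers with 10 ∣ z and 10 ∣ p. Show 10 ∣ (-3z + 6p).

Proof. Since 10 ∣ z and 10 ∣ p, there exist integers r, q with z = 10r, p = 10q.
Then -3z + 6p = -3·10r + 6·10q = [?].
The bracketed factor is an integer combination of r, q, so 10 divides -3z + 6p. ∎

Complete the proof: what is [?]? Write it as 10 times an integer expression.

Each term has a factor of 10: -3·10r + 6·10q = 10·(6q - 3r).
Since 6q - 3r is an integer, 10 ∣ (-3z + 6p).

10(6q - 3r)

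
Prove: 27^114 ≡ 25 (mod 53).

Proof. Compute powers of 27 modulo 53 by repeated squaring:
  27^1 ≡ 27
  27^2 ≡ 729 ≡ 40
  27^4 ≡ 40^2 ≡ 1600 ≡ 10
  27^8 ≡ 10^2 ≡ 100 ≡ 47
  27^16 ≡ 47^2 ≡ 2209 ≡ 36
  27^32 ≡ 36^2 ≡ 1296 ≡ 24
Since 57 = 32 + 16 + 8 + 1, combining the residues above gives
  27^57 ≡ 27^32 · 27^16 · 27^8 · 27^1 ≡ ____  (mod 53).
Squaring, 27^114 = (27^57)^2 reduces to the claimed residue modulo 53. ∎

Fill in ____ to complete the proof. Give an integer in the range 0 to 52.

5

27^32 · 27^16 · 27^8 · 27^1 ≡ 24 · 36 · 47 · 27 = 1096416.
1096416 mod 53 = 5, so 27^57 ≡ 5 (mod 53).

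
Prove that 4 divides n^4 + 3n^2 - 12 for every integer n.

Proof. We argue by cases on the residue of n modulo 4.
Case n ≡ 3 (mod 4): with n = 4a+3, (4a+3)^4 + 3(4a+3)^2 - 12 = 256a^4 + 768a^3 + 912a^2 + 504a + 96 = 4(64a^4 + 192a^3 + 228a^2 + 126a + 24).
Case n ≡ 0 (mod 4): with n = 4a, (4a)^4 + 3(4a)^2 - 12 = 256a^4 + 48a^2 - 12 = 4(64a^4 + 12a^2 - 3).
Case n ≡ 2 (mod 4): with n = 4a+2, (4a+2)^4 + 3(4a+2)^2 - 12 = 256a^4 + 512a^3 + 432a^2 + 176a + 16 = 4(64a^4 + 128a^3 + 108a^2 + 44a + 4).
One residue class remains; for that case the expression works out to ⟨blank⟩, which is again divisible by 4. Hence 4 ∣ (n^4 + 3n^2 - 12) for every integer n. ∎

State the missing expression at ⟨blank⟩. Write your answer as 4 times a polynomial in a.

The residues treated are {3, 0, 2}, so the missing case is n ≡ 1 (mod 4); write n = 4a+1.
Then (4a+1)^4 + 3(4a+1)^2 - 12 = 256a^4 + 256a^3 + 144a^2 + 40a - 8 = 4(64a^4 + 64a^3 + 36a^2 + 10a - 2).

4(64a^4 + 64a^3 + 36a^2 + 10a - 2)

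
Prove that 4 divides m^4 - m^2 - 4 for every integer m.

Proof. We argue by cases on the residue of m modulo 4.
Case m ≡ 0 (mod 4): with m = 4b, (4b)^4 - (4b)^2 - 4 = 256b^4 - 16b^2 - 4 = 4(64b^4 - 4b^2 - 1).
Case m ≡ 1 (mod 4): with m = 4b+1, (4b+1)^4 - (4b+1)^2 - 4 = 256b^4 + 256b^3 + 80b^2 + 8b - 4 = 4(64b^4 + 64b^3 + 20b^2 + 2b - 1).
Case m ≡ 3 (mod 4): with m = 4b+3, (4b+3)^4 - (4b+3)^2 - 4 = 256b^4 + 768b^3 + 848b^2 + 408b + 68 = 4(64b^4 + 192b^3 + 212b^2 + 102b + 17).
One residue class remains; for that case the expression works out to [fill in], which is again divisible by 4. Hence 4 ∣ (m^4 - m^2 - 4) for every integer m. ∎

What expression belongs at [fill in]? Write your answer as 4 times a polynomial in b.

Only m ≡ 2 (mod 4) is unaccounted for. Put m = 4b+2:
(4b+2)^4 - (4b+2)^2 - 4 expands to 256b^4 + 512b^3 + 368b^2 + 112b + 8,
and factoring out 4 leaves 4(64b^4 + 128b^3 + 92b^2 + 28b + 2).

4(64b^4 + 128b^3 + 92b^2 + 28b + 2)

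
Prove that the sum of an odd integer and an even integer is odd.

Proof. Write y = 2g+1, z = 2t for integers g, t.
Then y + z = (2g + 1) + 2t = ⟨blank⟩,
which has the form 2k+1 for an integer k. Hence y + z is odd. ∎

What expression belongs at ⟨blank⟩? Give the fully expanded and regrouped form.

2(g + t) + 1

Expanding: (2g + 1) + 2t = 2g + 2t + 1.
Every term except the constant is even, so this is 2(g + t) + 1,
and g + t ∈ ℤ gives the required form.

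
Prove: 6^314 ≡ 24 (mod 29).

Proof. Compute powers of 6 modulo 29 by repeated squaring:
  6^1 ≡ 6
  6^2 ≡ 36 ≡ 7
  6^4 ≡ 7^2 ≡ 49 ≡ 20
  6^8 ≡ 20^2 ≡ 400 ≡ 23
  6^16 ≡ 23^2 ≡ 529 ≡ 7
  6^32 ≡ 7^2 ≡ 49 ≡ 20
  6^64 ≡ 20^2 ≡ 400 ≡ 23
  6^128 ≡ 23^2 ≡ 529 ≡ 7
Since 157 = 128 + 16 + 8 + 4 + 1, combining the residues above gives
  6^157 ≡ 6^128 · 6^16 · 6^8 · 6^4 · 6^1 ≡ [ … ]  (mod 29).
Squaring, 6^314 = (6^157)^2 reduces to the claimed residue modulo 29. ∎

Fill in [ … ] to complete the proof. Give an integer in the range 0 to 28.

13

Multiply the listed residues: 7 · 7 · 23 · 20 · 6 = 49 → 1127 → 22540 → 135240.
Reducing modulo 29: 135240 = 4663·29 + 13, so 6^157 ≡ 13.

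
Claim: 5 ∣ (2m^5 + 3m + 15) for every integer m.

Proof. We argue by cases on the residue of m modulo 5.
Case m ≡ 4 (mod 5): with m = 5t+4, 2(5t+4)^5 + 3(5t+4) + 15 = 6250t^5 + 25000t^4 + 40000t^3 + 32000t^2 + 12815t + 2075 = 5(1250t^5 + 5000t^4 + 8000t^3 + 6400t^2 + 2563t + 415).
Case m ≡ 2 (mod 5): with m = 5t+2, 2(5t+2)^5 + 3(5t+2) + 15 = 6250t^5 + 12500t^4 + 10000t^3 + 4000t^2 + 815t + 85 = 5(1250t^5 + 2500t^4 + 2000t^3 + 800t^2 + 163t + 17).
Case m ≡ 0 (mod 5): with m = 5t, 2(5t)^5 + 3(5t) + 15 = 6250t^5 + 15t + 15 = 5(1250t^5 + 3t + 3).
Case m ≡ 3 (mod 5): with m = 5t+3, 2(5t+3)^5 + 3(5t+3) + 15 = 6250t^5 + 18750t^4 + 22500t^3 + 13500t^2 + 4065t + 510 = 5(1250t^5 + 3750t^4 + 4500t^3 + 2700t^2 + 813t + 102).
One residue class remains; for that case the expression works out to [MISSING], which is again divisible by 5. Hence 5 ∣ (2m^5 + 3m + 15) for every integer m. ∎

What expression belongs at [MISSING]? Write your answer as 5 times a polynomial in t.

5(1250t^5 + 1250t^4 + 500t^3 + 100t^2 + 13t + 4)

Only m ≡ 1 (mod 5) is unaccounted for. Put m = 5t+1:
2(5t+1)^5 + 3(5t+1) + 15 expands to 6250t^5 + 6250t^4 + 2500t^3 + 500t^2 + 65t + 20,
and factoring out 5 leaves 5(1250t^5 + 1250t^4 + 500t^3 + 100t^2 + 13t + 4).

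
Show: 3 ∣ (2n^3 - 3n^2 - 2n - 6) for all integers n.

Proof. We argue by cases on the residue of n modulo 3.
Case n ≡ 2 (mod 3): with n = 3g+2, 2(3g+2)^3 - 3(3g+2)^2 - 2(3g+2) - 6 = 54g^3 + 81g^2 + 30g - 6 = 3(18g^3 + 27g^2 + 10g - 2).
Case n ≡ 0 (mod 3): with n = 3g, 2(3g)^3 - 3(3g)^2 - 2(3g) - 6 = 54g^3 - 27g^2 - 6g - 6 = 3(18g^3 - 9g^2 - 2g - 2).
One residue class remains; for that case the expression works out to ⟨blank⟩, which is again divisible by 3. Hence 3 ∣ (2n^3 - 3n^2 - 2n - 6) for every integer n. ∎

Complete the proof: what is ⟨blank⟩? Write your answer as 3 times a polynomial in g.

Only n ≡ 1 (mod 3) is unaccounted for. Put n = 3g+1:
2(3g+1)^3 - 3(3g+1)^2 - 2(3g+1) - 6 expands to 54g^3 + 27g^2 - 6g - 9,
and factoring out 3 leaves 3(18g^3 + 9g^2 - 2g - 3).

3(18g^3 + 9g^2 - 2g - 3)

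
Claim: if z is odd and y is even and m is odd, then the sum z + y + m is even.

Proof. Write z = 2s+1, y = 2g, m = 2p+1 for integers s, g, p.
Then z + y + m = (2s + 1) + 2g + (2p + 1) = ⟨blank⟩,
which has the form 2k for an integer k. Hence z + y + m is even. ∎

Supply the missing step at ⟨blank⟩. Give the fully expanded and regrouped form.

2(g + p + s + 1)

Expanding: (2s + 1) + 2g + (2p + 1) = 2g + 2p + 2s + 2.
Every term is even; pulling out the factor of 2 gives 2(g + p + s + 1).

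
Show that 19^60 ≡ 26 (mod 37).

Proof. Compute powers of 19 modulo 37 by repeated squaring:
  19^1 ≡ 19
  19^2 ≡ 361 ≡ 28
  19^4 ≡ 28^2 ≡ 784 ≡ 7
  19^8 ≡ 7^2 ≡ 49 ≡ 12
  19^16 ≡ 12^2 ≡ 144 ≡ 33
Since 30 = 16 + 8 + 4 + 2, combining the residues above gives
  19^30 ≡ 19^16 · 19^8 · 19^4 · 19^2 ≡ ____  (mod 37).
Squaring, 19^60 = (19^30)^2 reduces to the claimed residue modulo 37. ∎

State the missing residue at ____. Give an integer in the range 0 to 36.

27

Multiply the listed residues: 33 · 12 · 7 · 28 = 396 → 2772 → 77616.
Reducing modulo 37: 77616 = 2097·37 + 27, so 19^30 ≡ 27.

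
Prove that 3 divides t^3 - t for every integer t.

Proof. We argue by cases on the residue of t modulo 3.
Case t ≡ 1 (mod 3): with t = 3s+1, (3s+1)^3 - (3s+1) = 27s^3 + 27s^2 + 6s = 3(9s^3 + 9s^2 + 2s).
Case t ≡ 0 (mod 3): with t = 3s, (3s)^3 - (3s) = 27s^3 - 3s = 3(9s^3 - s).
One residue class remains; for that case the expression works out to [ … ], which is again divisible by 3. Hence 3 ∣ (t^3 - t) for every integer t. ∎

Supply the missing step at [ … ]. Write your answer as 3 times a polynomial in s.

Only t ≡ 2 (mod 3) is unaccounted for. Put t = 3s+2:
(3s+2)^3 - (3s+2) expands to 27s^3 + 54s^2 + 33s + 6,
and factoring out 3 leaves 3(9s^3 + 18s^2 + 11s + 2).

3(9s^3 + 18s^2 + 11s + 2)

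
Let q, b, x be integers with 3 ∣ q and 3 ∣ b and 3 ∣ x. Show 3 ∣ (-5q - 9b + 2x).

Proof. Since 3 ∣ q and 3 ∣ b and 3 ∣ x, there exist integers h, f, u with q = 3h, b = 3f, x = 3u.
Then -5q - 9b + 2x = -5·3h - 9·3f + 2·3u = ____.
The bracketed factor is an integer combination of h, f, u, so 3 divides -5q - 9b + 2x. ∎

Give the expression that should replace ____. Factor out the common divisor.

3(-9f - 5h + 2u)

Pull the common 3 out of every term: -5·3h - 9·3f + 2·3u = 3(-9f - 5h + 2u).
-9f - 5h + 2u is an integer, which exhibits the divisibility.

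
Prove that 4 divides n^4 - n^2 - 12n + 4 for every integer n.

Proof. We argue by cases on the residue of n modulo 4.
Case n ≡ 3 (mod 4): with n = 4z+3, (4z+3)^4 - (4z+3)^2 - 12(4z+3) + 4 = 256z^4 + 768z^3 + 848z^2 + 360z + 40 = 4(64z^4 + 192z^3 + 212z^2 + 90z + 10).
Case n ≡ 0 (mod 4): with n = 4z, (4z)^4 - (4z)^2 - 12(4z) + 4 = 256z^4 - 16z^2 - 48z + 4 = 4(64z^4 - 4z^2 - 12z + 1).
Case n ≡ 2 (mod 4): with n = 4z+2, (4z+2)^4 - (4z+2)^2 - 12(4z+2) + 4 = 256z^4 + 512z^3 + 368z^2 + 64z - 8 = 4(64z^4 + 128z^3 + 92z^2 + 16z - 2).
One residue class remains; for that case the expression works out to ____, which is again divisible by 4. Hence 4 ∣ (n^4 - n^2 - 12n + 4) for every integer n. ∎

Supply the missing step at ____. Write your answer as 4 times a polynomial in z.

4(64z^4 + 64z^3 + 20z^2 - 10z - 2)

The residues treated are {3, 0, 2}, so the missing case is n ≡ 1 (mod 4); write n = 4z+1.
Then (4z+1)^4 - (4z+1)^2 - 12(4z+1) + 4 = 256z^4 + 256z^3 + 80z^2 - 40z - 8 = 4(64z^4 + 64z^3 + 20z^2 - 10z - 2).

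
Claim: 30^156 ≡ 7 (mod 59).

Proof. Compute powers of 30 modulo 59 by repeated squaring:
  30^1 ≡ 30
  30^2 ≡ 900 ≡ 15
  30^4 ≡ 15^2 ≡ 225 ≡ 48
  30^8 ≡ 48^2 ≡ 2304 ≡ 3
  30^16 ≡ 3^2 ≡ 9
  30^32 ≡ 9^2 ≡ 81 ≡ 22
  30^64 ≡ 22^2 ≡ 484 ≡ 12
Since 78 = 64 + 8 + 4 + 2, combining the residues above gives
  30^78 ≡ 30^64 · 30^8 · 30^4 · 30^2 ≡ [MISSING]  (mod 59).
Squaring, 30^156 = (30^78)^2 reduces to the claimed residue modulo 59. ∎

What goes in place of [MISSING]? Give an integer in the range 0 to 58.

Multiply the listed residues: 12 · 3 · 48 · 15 = 36 → 1728 → 25920.
Reducing modulo 59: 25920 = 439·59 + 19, so 30^78 ≡ 19.

19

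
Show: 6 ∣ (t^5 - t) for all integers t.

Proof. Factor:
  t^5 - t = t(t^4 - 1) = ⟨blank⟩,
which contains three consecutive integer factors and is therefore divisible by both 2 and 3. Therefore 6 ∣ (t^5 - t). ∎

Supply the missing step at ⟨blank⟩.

t^4 - 1 = (t^2 - 1)(t^2 + 1), and t^2 - 1 = (t-1)(t+1).
So t(t^4 - 1) = (t - 1)t(t + 1)(t^2 + 1).

(t - 1)t(t + 1)(t^2 + 1)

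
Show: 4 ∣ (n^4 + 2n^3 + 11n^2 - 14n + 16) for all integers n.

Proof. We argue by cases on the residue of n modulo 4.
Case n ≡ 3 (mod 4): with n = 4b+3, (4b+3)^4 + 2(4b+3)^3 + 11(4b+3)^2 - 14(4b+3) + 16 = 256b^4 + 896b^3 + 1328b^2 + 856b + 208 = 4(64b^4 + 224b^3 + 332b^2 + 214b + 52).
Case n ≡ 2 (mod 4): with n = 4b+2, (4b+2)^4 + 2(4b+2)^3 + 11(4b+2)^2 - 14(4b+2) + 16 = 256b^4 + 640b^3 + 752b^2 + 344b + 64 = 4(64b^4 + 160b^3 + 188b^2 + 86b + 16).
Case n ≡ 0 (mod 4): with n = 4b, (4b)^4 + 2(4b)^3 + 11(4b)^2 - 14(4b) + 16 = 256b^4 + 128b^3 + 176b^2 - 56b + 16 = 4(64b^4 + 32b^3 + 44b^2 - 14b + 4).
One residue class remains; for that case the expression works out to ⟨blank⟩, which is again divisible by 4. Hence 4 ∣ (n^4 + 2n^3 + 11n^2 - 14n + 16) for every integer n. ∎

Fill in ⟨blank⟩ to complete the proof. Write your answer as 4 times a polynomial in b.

4(64b^4 + 96b^3 + 92b^2 + 18b + 4)

The residues treated are {3, 2, 0}, so the missing case is n ≡ 1 (mod 4); write n = 4b+1.
Then (4b+1)^4 + 2(4b+1)^3 + 11(4b+1)^2 - 14(4b+1) + 16 = 256b^4 + 384b^3 + 368b^2 + 72b + 16 = 4(64b^4 + 96b^3 + 92b^2 + 18b + 4).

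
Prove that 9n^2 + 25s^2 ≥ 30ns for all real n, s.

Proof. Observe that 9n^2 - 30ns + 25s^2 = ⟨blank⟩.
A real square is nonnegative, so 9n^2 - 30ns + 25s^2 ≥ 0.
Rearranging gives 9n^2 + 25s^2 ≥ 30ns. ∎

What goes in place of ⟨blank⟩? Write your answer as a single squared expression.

9n^2 - 30ns + 25s^2 is a perfect-square trinomial: the outer terms are (3n)^2 and (5s)^2, and the cross term is -2·3n·5s.
So 9n^2 - 30ns + 25s^2 = (3n - 5s)^2 ≥ 0.

(3n - 5s)^2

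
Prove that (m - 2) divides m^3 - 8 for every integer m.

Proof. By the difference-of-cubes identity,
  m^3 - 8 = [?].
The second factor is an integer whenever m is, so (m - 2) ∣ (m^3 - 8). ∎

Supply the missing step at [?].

Polynomial division of m^3 - 8 by m - 2 leaves remainder 0 and quotient m^2 + 2m + 4.
Hence m^3 - 8 = (m - 2)(m^2 + 2m + 4).

(m - 2)(m^2 + 2m + 4)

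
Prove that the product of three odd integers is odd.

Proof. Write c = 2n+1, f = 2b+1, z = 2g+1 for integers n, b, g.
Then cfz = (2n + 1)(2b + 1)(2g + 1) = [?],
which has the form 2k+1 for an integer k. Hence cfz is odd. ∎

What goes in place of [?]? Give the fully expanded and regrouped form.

2(4bgn + 2bg + 2bn + b + 2gn + g + n) + 1

(2n + 1)(2b + 1)(2g + 1) = 8bgn + 4bg + 4bn + 2b + 4gn + 2g + 2n + 1
= 2(4bgn + 2bg + 2bn + b + 2gn + g + n) + 1.
Since 4bgn + 2bg + 2bn + b + 2gn + g + n is an integer, the product is of the form 2k+1 for an integer k.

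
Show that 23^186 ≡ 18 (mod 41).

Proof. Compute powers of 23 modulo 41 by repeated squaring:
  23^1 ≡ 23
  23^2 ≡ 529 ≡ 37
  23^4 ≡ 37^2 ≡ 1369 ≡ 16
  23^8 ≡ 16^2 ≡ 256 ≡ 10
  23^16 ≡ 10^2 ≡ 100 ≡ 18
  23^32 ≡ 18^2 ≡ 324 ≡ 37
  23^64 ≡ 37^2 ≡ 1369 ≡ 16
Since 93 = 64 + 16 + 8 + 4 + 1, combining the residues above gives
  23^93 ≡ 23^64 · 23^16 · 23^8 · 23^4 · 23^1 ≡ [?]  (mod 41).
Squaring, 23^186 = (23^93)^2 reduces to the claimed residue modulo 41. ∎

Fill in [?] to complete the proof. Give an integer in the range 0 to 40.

23^64 · 23^16 · 23^8 · 23^4 · 23^1 ≡ 16 · 18 · 10 · 16 · 23 = 1059840.
1059840 mod 41 = 31, so 23^93 ≡ 31 (mod 41).

31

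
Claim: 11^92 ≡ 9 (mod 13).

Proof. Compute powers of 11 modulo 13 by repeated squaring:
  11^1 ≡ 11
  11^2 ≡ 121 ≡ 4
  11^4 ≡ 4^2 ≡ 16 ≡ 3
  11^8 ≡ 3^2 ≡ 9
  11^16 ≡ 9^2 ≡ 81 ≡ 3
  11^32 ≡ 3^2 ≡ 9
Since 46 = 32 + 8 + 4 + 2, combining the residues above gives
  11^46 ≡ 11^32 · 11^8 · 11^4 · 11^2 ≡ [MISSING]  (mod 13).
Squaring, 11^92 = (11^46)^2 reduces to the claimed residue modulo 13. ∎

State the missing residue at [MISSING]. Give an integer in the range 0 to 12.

10

11^32 · 11^8 · 11^4 · 11^2 ≡ 9 · 9 · 3 · 4 = 972.
972 mod 13 = 10, so 11^46 ≡ 10 (mod 13).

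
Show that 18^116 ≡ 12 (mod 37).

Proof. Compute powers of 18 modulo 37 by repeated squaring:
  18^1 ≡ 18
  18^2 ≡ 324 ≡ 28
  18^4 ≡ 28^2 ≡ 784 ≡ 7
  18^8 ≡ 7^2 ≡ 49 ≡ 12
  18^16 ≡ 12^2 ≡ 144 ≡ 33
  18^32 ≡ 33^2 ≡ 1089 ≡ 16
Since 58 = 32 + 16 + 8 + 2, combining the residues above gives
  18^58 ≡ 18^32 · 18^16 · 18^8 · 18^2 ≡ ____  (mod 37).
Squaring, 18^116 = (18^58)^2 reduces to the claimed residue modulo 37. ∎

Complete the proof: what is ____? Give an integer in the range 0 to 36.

Multiply the listed residues: 16 · 33 · 12 · 28 = 528 → 6336 → 177408.
Reducing modulo 37: 177408 = 4794·37 + 30, so 18^58 ≡ 30.

30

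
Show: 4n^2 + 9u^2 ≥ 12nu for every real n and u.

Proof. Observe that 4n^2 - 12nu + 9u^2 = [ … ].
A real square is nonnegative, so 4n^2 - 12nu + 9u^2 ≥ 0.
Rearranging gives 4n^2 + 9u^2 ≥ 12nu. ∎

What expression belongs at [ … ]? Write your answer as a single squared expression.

4n^2 - 12nu + 9u^2 is a perfect-square trinomial: the outer terms are (2n)^2 and (3u)^2, and the cross term is -2·2n·3u.
So 4n^2 - 12nu + 9u^2 = (2n - 3u)^2 ≥ 0.

(2n - 3u)^2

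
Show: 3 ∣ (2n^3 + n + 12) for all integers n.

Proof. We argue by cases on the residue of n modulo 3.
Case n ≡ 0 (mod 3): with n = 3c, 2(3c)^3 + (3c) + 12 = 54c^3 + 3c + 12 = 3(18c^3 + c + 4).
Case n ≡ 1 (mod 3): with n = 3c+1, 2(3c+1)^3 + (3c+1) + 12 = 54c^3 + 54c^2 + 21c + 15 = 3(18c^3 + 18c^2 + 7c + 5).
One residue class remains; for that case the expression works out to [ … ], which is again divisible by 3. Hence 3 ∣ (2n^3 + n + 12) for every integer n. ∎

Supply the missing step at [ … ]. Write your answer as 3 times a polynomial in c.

3(18c^3 + 36c^2 + 25c + 10)

Only n ≡ 2 (mod 3) is unaccounted for. Put n = 3c+2:
2(3c+2)^3 + (3c+2) + 12 expands to 54c^3 + 108c^2 + 75c + 30,
and factoring out 3 leaves 3(18c^3 + 36c^2 + 25c + 10).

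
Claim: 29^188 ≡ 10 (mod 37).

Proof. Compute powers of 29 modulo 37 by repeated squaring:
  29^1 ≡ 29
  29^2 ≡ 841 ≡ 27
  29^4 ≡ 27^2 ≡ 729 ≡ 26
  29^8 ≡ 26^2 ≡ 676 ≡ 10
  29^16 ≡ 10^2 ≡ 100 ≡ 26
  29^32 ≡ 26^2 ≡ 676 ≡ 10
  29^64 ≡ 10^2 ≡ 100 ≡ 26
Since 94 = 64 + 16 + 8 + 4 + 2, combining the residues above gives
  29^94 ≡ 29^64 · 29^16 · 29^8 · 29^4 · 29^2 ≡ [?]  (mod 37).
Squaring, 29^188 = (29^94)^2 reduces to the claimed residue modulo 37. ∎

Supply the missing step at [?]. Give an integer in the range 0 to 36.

11

29^64 · 29^16 · 29^8 · 29^4 · 29^2 ≡ 26 · 26 · 10 · 26 · 27 = 4745520.
4745520 mod 37 = 11, so 29^94 ≡ 11 (mod 37).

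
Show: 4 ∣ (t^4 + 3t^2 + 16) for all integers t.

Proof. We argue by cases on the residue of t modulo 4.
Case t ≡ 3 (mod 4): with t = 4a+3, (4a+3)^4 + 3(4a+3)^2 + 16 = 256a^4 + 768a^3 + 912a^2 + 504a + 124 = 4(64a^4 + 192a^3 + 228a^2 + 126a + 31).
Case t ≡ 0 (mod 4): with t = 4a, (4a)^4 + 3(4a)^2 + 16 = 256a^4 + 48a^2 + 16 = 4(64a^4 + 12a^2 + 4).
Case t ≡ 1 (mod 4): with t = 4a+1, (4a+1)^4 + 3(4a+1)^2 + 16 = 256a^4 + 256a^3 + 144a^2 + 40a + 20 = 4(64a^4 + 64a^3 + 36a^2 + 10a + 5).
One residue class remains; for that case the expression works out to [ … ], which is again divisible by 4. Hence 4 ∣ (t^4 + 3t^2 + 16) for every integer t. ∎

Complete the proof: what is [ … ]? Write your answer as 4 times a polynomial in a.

4(64a^4 + 128a^3 + 108a^2 + 44a + 11)

The residues treated are {3, 0, 1}, so the missing case is t ≡ 2 (mod 4); write t = 4a+2.
Then (4a+2)^4 + 3(4a+2)^2 + 16 = 256a^4 + 512a^3 + 432a^2 + 176a + 44 = 4(64a^4 + 128a^3 + 108a^2 + 44a + 11).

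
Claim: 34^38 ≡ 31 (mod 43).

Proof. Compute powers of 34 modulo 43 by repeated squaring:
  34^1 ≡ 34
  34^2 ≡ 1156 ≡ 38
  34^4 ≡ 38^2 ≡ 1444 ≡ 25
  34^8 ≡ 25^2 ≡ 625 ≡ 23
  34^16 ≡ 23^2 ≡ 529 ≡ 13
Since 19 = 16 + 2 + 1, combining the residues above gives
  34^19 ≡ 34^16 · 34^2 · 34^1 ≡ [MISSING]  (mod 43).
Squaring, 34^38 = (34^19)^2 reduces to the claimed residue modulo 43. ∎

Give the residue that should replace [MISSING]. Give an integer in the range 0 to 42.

26

34^16 · 34^2 · 34^1 ≡ 13 · 38 · 34 = 16796.
16796 mod 43 = 26, so 34^19 ≡ 26 (mod 43).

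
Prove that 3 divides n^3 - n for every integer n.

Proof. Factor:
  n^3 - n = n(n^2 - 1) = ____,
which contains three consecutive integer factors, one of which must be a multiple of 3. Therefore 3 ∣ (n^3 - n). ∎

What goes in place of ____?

n(n^2 - 1) = n(n - 1)(n + 1) = (n - 1)n(n + 1).
These three factors are consecutive integers, so their product is divisible by 3.

(n - 1)n(n + 1)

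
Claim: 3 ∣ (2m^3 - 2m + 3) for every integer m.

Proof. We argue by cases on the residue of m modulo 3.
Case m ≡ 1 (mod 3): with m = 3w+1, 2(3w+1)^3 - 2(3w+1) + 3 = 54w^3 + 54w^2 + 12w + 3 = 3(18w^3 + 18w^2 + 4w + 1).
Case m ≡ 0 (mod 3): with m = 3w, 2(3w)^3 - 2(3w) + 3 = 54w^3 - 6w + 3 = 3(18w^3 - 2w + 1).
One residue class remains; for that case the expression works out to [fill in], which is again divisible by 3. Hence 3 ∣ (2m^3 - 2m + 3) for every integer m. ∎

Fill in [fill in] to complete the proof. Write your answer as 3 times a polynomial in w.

Only m ≡ 2 (mod 3) is unaccounted for. Put m = 3w+2:
2(3w+2)^3 - 2(3w+2) + 3 expands to 54w^3 + 108w^2 + 66w + 15,
and factoring out 3 leaves 3(18w^3 + 36w^2 + 22w + 5).

3(18w^3 + 36w^2 + 22w + 5)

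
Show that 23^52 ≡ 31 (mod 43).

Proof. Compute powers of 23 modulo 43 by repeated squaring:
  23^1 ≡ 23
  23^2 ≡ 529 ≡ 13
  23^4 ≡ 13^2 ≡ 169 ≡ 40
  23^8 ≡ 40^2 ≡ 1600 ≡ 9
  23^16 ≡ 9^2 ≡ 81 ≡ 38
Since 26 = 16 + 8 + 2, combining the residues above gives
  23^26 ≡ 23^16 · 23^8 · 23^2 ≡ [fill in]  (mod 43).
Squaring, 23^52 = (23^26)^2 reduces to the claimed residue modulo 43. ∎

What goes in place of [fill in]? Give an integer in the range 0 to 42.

17

23^16 · 23^8 · 23^2 ≡ 38 · 9 · 13 = 4446.
4446 mod 43 = 17, so 23^26 ≡ 17 (mod 43).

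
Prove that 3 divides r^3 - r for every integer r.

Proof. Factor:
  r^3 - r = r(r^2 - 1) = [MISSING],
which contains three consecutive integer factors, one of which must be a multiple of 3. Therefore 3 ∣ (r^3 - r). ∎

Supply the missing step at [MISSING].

r(r^2 - 1) = r(r - 1)(r + 1) = (r - 1)r(r + 1).
These three factors are consecutive integers, so their product is divisible by 3.

(r - 1)r(r + 1)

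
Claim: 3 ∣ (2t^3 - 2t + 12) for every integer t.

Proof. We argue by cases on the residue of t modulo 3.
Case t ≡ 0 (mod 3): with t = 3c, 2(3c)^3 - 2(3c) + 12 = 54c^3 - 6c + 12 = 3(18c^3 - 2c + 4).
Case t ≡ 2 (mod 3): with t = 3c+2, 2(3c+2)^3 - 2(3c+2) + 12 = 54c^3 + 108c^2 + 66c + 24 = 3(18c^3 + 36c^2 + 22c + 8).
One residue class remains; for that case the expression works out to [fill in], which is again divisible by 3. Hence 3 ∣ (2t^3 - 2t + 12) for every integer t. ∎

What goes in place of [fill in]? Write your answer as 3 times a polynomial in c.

The residues treated are {0, 2}, so the missing case is t ≡ 1 (mod 3); write t = 3c+1.
Then 2(3c+1)^3 - 2(3c+1) + 12 = 54c^3 + 54c^2 + 12c + 12 = 3(18c^3 + 18c^2 + 4c + 4).

3(18c^3 + 18c^2 + 4c + 4)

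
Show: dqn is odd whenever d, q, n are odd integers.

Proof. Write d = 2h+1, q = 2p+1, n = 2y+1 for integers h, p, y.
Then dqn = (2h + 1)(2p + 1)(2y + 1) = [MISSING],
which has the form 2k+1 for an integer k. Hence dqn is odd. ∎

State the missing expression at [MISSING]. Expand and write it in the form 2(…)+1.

2(4hpy + 2hp + 2hy + h + 2py + p + y) + 1

Expanding: (2h + 1)(2p + 1)(2y + 1) = 8hpy + 4hp + 4hy + 2h + 4py + 2p + 2y + 1.
Every term except the constant is even, so this is 2(4hpy + 2hp + 2hy + h + 2py + p + y) + 1,
and 4hpy + 2hp + 2hy + h + 2py + p + y ∈ ℤ gives the required form.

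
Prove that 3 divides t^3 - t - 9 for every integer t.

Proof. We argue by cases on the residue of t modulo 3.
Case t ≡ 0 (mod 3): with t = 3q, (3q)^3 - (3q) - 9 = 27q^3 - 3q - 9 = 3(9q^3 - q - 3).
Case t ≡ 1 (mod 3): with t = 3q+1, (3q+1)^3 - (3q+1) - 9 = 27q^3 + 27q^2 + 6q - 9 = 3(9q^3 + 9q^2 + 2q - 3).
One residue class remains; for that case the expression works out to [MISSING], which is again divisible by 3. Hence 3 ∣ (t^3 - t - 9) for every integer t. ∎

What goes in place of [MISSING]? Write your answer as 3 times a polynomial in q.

3(9q^3 + 18q^2 + 11q - 1)

The residues treated are {0, 1}, so the missing case is t ≡ 2 (mod 3); write t = 3q+2.
Then (3q+2)^3 - (3q+2) - 9 = 27q^3 + 54q^2 + 33q - 3 = 3(9q^3 + 18q^2 + 11q - 1).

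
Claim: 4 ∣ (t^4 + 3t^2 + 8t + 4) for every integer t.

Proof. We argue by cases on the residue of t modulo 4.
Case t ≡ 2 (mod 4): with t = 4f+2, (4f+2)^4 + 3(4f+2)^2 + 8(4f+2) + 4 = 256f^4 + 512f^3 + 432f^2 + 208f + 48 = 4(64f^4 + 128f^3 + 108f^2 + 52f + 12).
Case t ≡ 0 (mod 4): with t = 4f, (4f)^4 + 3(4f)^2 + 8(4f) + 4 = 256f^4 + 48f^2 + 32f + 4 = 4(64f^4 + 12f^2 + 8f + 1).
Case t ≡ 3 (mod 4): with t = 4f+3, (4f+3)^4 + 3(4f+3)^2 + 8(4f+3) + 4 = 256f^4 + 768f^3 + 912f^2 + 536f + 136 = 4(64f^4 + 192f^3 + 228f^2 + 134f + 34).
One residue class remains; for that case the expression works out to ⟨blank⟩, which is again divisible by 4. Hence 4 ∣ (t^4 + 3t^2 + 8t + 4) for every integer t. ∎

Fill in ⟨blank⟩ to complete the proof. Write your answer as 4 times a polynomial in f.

Only t ≡ 1 (mod 4) is unaccounted for. Put t = 4f+1:
(4f+1)^4 + 3(4f+1)^2 + 8(4f+1) + 4 expands to 256f^4 + 256f^3 + 144f^2 + 72f + 16,
and factoring out 4 leaves 4(64f^4 + 64f^3 + 36f^2 + 18f + 4).

4(64f^4 + 64f^3 + 36f^2 + 18f + 4)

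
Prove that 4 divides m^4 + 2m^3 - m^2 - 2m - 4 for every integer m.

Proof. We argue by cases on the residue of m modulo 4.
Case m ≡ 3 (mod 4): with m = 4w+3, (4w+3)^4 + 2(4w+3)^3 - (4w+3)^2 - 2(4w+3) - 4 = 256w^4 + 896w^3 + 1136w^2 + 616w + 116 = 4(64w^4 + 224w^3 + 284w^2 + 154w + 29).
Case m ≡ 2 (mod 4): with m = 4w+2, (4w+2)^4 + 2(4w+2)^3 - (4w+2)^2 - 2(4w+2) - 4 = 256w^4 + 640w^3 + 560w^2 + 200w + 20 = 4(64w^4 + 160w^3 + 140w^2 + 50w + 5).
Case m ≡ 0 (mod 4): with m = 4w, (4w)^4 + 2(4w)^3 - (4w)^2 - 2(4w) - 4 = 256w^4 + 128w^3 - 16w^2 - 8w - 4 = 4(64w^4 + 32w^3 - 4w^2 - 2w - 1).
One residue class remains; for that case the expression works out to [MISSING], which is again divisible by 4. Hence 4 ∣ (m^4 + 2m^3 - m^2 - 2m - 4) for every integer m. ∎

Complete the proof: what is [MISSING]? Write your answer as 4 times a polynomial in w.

4(64w^4 + 96w^3 + 44w^2 + 6w - 1)

Only m ≡ 1 (mod 4) is unaccounted for. Put m = 4w+1:
(4w+1)^4 + 2(4w+1)^3 - (4w+1)^2 - 2(4w+1) - 4 expands to 256w^4 + 384w^3 + 176w^2 + 24w - 4,
and factoring out 4 leaves 4(64w^4 + 96w^3 + 44w^2 + 6w - 1).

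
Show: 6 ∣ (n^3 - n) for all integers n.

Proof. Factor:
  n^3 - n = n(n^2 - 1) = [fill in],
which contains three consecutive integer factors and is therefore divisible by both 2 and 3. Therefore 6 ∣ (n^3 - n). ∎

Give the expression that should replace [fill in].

(n - 1)n(n + 1)

n(n^2 - 1) = n(n - 1)(n + 1) = (n - 1)n(n + 1).
These three factors are consecutive integers, so their product is divisible by 6.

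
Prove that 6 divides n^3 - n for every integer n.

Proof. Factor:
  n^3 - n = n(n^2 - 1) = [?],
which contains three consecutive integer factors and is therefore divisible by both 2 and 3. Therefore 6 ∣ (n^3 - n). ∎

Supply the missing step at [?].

n(n^2 - 1) = n(n - 1)(n + 1) = (n - 1)n(n + 1).
These three factors are consecutive integers, so their product is divisible by 6.

(n - 1)n(n + 1)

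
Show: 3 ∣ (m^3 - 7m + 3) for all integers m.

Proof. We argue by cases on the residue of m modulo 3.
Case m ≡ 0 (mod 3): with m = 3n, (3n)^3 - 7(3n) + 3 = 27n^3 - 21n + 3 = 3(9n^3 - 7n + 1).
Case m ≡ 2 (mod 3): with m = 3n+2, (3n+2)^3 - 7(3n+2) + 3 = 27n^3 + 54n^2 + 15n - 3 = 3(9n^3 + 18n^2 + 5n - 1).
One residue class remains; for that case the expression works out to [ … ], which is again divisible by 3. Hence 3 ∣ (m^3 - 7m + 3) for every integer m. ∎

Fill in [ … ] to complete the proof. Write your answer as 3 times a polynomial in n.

3(9n^3 + 9n^2 - 4n - 1)

The residues treated are {0, 2}, so the missing case is m ≡ 1 (mod 3); write m = 3n+1.
Then (3n+1)^3 - 7(3n+1) + 3 = 27n^3 + 27n^2 - 12n - 3 = 3(9n^3 + 9n^2 - 4n - 1).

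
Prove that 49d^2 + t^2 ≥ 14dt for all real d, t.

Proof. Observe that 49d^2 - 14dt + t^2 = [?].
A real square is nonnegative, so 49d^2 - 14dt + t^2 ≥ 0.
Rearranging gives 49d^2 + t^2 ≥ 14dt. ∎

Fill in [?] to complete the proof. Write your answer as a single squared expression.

(7d - t)^2

The leading and trailing coefficients are 7^2 and 1^2, and 14 = 2·7·1, so the trinomial is (7d - t)^2.
Hence 49d^2 - 14dt + t^2 ≥ 0.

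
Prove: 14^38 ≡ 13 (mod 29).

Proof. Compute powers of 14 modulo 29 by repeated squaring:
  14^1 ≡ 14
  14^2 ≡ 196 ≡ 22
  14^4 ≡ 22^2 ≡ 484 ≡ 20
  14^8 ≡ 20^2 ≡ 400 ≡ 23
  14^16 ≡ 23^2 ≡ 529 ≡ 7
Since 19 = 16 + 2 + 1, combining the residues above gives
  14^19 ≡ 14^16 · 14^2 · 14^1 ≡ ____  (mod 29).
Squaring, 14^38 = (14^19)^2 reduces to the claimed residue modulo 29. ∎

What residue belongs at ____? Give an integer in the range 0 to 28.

Multiply the listed residues: 7 · 22 · 14 = 154 → 2156.
Reducing modulo 29: 2156 = 74·29 + 10, so 14^19 ≡ 10.

10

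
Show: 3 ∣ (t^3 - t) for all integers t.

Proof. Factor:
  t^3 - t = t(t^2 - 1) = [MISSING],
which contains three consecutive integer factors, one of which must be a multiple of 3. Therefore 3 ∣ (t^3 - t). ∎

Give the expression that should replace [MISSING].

(t - 1)t(t + 1)

t(t^2 - 1) = t(t - 1)(t + 1) = (t - 1)t(t + 1).
These three factors are consecutive integers, so their product is divisible by 3.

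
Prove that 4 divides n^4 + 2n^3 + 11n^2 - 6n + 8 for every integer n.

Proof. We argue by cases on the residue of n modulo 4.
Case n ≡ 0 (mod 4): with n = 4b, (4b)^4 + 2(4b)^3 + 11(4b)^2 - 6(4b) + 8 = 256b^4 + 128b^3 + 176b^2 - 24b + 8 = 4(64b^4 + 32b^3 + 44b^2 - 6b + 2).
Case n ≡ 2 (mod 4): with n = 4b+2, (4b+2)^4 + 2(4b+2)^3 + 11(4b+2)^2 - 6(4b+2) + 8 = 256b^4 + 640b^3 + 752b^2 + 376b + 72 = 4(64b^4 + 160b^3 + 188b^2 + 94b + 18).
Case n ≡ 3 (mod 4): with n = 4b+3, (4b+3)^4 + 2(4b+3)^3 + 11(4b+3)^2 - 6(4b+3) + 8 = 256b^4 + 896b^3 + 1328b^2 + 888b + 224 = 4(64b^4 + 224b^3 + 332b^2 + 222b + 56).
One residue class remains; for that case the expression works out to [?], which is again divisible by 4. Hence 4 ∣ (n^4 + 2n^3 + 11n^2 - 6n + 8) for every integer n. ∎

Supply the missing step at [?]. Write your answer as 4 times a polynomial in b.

4(64b^4 + 96b^3 + 92b^2 + 26b + 4)

Only n ≡ 1 (mod 4) is unaccounted for. Put n = 4b+1:
(4b+1)^4 + 2(4b+1)^3 + 11(4b+1)^2 - 6(4b+1) + 8 expands to 256b^4 + 384b^3 + 368b^2 + 104b + 16,
and factoring out 4 leaves 4(64b^4 + 96b^3 + 92b^2 + 26b + 4).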